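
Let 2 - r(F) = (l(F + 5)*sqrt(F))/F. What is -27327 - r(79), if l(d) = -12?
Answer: -27329 - 12*sqrt(79)/79 ≈ -27330.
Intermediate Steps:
r(F) = 2 + 12/sqrt(F) (r(F) = 2 - (-12*sqrt(F))/F = 2 - (-12)/sqrt(F) = 2 + 12/sqrt(F))
-27327 - r(79) = -27327 - (2 + 12/sqrt(79)) = -27327 - (2 + 12*(sqrt(79)/79)) = -27327 - (2 + 12*sqrt(79)/79) = -27327 + (-2 - 12*sqrt(79)/79) = -27329 - 12*sqrt(79)/79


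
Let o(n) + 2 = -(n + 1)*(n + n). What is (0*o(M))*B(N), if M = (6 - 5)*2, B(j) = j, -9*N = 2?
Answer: 0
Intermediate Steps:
N = -2/9 (N = -⅑*2 = -2/9 ≈ -0.22222)
M = 2 (M = 1*2 = 2)
o(n) = -2 - 2*n*(1 + n) (o(n) = -2 - (n + 1)*(n + n) = -2 - (1 + n)*2*n = -2 - 2*n*(1 + n))
(0*o(M))*B(N) = (0*(-2 - 2*2 - 2*2²))*(-2/9) = (0*(-2 - 4 - 2*4))*(-2/9) = (0*(-2 - 4 - 8))*(-2/9) = (0*(-14))*(-2/9) = 0*(-2/9) = 0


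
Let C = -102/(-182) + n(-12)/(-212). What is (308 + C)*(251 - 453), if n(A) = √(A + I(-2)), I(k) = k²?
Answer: -5671958/91 + 101*I*√2/53 ≈ -62329.0 + 2.695*I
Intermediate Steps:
n(A) = √(4 + A) (n(A) = √(A + (-2)²) = √(A + 4) = √(4 + A))
C = 51/91 - I*√2/106 (C = -102/(-182) + √(4 - 12)/(-212) = -102*(-1/182) + √(-8)*(-1/212) = 51/91 + (2*I*√2)*(-1/212) = 51/91 - I*√2/106 ≈ 0.56044 - 0.013342*I)
(308 + C)*(251 - 453) = (308 + (51/91 - I*√2/106))*(251 - 453) = (28079/91 - I*√2/106)*(-202) = -5671958/91 + 101*I*√2/53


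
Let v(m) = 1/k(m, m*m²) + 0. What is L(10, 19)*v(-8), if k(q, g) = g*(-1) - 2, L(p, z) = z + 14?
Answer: 11/170 ≈ 0.064706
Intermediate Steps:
L(p, z) = 14 + z
k(q, g) = -2 - g (k(q, g) = -g - 2 = -2 - g)
v(m) = 1/(-2 - m³) (v(m) = 1/(-2 - m*m²) + 0 = 1/(-2 - m³) + 0 = 1/(-2 - m³))
L(10, 19)*v(-8) = (14 + 19)*(-1/(2 + (-8)³)) = 33*(-1/(2 - 512)) = 33*(-1/(-510)) = 33*(-1*(-1/510)) = 33*(1/510) = 11/170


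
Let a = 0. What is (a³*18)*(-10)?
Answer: 0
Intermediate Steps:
(a³*18)*(-10) = (0³*18)*(-10) = (0*18)*(-10) = 0*(-10) = 0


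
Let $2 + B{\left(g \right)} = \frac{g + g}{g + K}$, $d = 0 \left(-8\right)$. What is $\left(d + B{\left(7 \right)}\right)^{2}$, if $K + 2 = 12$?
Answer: $\frac{400}{289} \approx 1.3841$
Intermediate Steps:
$K = 10$ ($K = -2 + 12 = 10$)
$d = 0$
$B{\left(g \right)} = -2 + \frac{2 g}{10 + g}$ ($B{\left(g \right)} = -2 + \frac{g + g}{g + 10} = -2 + \frac{2 g}{10 + g}$)
$\left(d + B{\left(7 \right)}\right)^{2} = \left(0 - \frac{20}{10 + 7}\right)^{2} = \left(0 - \frac{20}{17}\right)^{2} = \left(- \frac{20}{17}\right)^{2} = \frac{400}{289}$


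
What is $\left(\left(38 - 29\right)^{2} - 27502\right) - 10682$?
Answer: $-38103$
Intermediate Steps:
$\left(\left(38 - 29\right)^{2} - 27502\right) - 10682 = \left(9^{2} - 27502\right) - 10682 = \left(81 - 27502\right) - 10682 = -27421 - 10682 = -38103$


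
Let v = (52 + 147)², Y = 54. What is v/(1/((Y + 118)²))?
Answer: 1171555984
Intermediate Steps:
v = 39601 (v = 199² = 39601)
v/(1/((Y + 118)²)) = 39601/(1/((54 + 118)²)) = 39601/(1/(172²)) = 39601/(1/29584) = 39601*29584 = 1171555984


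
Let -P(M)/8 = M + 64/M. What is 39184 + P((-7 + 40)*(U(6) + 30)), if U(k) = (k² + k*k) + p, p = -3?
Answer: 42627304/3267 ≈ 13048.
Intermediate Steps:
U(k) = -3 + 2*k² (U(k) = (k² + k*k) - 3 = (k² + k²) - 3 = 2*k² - 3 = -3 + 2*k²)
P(M) = -512/M - 8*M (P(M) = -8*(M + 64/M) = -512/M - 8*M)
39184 + P((-7 + 40)*(U(6) + 30)) = 39184 + (-512*1/((-7 + 40)*((-3 + 2*6²) + 30)) - 8*(-7 + 40)*((-3 + 2*6²) + 30)) = 39184 + (-512*1/(33*((-3 + 2*36) + 30)) - 264*((-3 + 2*36) + 30)) = 39184 + (-512*1/(33*((-3 + 72) + 30)) - 264*((-3 + 72) + 30)) = 39184 + (-512*1/(33*(69 + 30)) - 264*(69 + 30)) = 39184 + (-512/(33*99) - 264*99) = 39184 + (-512/3267 - 8*3267) = 39184 + (-512*1/3267 - 26136) = 39184 + (-512/3267 - 26136) = 39184 - 85386824/3267 = 42627304/3267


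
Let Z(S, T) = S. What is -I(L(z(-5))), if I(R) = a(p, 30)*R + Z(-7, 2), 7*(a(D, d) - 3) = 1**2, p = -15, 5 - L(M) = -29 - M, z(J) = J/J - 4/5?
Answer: -3517/35 ≈ -100.49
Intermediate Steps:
z(J) = 1/5 (z(J) = 1 - 4*1/5 = 1 - 4/5 = 1/5)
L(M) = 34 + M (L(M) = 5 - (-29 - M) = 5 + (29 + M) = 34 + M)
a(D, d) = 22/7 (a(D, d) = 3 + (1/7)*1**2 = 3 + (1/7)*1 = 3 + 1/7 = 22/7)
I(R) = -7 + 22*R/7 (I(R) = 22*R/7 - 7 = -7 + 22*R/7)
-I(L(z(-5))) = -(-7 + 22*(34 + 1/5)/7) = -(-7 + (22/7)*(171/5)) = -(-7 + 3762/35) = -1*3517/35 = -3517/35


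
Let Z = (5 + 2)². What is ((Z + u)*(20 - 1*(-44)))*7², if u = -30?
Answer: 59584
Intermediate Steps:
Z = 49 (Z = 7² = 49)
((Z + u)*(20 - 1*(-44)))*7² = ((49 - 30)*(20 - 1*(-44)))*7² = (19*(20 + 44))*49 = (19*64)*49 = 1216*49 = 59584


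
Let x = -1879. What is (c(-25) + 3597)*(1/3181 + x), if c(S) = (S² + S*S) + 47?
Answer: -29251917612/3181 ≈ -9.1958e+6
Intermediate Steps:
c(S) = 47 + 2*S² (c(S) = (S² + S²) + 47 = 2*S² + 47 = 47 + 2*S²)
(c(-25) + 3597)*(1/3181 + x) = ((47 + 2*(-25)²) + 3597)*(1/3181 - 1879) = ((47 + 2*625) + 3597)*(1/3181 - 1879) = ((47 + 1250) + 3597)*(-5977098/3181) = (1297 + 3597)*(-5977098/3181) = 4894*(-5977098/3181) = -29251917612/3181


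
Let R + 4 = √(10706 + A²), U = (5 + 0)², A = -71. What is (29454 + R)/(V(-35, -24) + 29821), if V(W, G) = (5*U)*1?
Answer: 475/483 + √15747/29946 ≈ 0.98763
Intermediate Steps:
U = 25 (U = 5² = 25)
R = -4 + √15747 (R = -4 + √(10706 + (-71)²) = -4 + √(10706 + 5041) = -4 + √15747 ≈ 121.49)
V(W, G) = 125 (V(W, G) = (5*25)*1 = 125*1 = 125)
(29454 + R)/(V(-35, -24) + 29821) = (29454 + (-4 + √15747))/(125 + 29821) = (29450 + √15747)/29946 = (29450 + √15747)*(1/29946) = 475/483 + √15747/29946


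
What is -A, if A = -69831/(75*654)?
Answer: 7759/5450 ≈ 1.4237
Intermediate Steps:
A = -7759/5450 (A = -69831/49050 = -69831*1/49050 = -7759/5450 ≈ -1.4237)
-A = -1*(-7759/5450) = 7759/5450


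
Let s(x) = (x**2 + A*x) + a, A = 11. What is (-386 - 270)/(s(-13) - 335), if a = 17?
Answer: 164/73 ≈ 2.2466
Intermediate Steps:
s(x) = 17 + x**2 + 11*x (s(x) = (x**2 + 11*x) + 17 = 17 + x**2 + 11*x)
(-386 - 270)/(s(-13) - 335) = (-386 - 270)/((17 + (-13)**2 + 11*(-13)) - 335) = -656/((17 + 169 - 143) - 335) = -656/(43 - 335) = -656/(-292) = -656*(-1/292) = 164/73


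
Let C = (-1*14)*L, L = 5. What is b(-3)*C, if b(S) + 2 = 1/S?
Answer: 490/3 ≈ 163.33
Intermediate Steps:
C = -70 (C = -1*14*5 = -14*5 = -70)
b(S) = -2 + 1/S
b(-3)*C = (-2 + 1/(-3))*(-70) = (-2 - ⅓)*(-70) = -7/3*(-70) = 490/3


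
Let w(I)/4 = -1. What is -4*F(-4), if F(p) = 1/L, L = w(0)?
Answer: 1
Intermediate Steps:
w(I) = -4 (w(I) = 4*(-1) = -4)
L = -4
F(p) = -1/4 (F(p) = 1/(-4) = -1/4)
-4*F(-4) = -4*(-1)/4 = -2*(-1/2) = 1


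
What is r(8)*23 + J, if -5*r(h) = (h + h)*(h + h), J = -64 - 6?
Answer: -6238/5 ≈ -1247.6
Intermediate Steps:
J = -70
r(h) = -4*h²/5 (r(h) = -(h + h)*(h + h)/5 = -2*h*2*h/5 = -4*h²/5)
r(8)*23 + J = -⅘*8²*23 - 70 = -⅘*64*23 - 70 = -256/5*23 - 70 = -5888/5 - 70 = -6238/5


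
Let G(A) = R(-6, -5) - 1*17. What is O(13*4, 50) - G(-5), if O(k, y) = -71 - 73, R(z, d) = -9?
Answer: -118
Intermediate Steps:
G(A) = -26 (G(A) = -9 - 1*17 = -9 - 17 = -26)
O(k, y) = -144
O(13*4, 50) - G(-5) = -144 - 1*(-26) = -144 + 26 = -118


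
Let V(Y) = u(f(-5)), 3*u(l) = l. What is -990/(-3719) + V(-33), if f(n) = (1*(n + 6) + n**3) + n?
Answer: -158927/3719 ≈ -42.734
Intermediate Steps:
f(n) = 6 + n**3 + 2*n (f(n) = (1*(6 + n) + n**3) + n = ((6 + n) + n**3) + n = (6 + n + n**3) + n = 6 + n**3 + 2*n)
u(l) = l/3
V(Y) = -43 (V(Y) = (6 + (-5)**3 + 2*(-5))/3 = (6 - 125 - 10)/3 = (1/3)*(-129) = -43)
-990/(-3719) + V(-33) = -990/(-3719) - 43 = -990*(-1/3719) - 43 = 990/3719 - 43 = -158927/3719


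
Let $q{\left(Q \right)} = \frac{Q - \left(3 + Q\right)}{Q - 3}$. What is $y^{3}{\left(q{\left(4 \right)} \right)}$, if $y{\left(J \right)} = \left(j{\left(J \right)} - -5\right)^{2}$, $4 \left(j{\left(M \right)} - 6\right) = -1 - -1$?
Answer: $1771561$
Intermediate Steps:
$q{\left(Q \right)} = - \frac{3}{-3 + Q}$
$j{\left(M \right)} = 6$ ($j{\left(M \right)} = 6 + \frac{-1 - -1}{4} = 6 + \frac{-1 + 1}{4} = 6 + \frac{1}{4} \cdot 0 = 6 + 0 = 6$)
$y{\left(J \right)} = 121$ ($y{\left(J \right)} = \left(6 - -5\right)^{2} = \left(6 + 5\right)^{2} = 11^{2} = 121$)
$y^{3}{\left(q{\left(4 \right)} \right)} = 121^{3} = 1771561$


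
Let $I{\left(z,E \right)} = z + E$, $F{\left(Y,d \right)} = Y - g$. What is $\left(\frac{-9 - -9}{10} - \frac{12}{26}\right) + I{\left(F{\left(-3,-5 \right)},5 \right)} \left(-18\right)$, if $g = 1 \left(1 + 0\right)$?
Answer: $- \frac{240}{13} \approx -18.462$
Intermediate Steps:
$g = 1$ ($g = 1 \cdot 1 = 1$)
$F{\left(Y,d \right)} = -1 + Y$ ($F{\left(Y,d \right)} = Y - 1 = -1 + Y$)
$I{\left(z,E \right)} = E + z$
$\left(\frac{-9 - -9}{10} - \frac{12}{26}\right) + I{\left(F{\left(-3,-5 \right)},5 \right)} \left(-18\right) = \left(\frac{-9 - -9}{10} - \frac{12}{26}\right) + \left(5 - 4\right) \left(-18\right) = \left(\left(-9 + 9\right) \frac{1}{10} - \frac{6}{13}\right) + \left(5 - 4\right) \left(-18\right) = \left(0 \cdot \frac{1}{10} - \frac{6}{13}\right) + 1 \left(-18\right) = \left(0 - \frac{6}{13}\right) - 18 = - \frac{6}{13} - 18 = - \frac{240}{13}$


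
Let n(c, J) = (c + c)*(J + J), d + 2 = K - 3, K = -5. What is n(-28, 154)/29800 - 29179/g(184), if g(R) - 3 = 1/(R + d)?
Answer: -18913496438/1948175 ≈ -9708.3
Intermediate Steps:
d = -10 (d = -2 + (-5 - 3) = -2 - 8 = -10)
n(c, J) = 4*J*c (n(c, J) = (2*c)*(2*J) = 4*J*c)
g(R) = 3 + 1/(-10 + R) (g(R) = 3 + 1/(R - 10) = 3 + 1/(-10 + R))
n(-28, 154)/29800 - 29179/g(184) = (4*154*(-28))/29800 - 29179*(-10 + 184)/(-29 + 3*184) = -17248*1/29800 - 29179*174/(-29 + 552) = -2156/3725 - 29179/((1/174)*523) = -2156/3725 - 29179/523/174 = -2156/3725 - 29179*174/523 = -2156/3725 - 5077146/523 = -18913496438/1948175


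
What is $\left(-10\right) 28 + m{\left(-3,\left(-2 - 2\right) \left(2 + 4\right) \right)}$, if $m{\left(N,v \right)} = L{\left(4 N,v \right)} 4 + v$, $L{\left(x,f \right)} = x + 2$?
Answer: $-344$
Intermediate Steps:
$L{\left(x,f \right)} = 2 + x$
$m{\left(N,v \right)} = 8 + v + 16 N$ ($m{\left(N,v \right)} = \left(2 + 4 N\right) 4 + v = \left(8 + 16 N\right) + v = 8 + v + 16 N$)
$\left(-10\right) 28 + m{\left(-3,\left(-2 - 2\right) \left(2 + 4\right) \right)} = \left(-10\right) 28 + \left(8 + \left(-2 - 2\right) \left(2 + 4\right) + 16 \left(-3\right)\right) = -280 - 64 = -344$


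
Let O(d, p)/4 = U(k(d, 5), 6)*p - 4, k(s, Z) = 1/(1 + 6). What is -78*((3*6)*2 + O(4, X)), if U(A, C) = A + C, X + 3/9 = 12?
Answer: -23920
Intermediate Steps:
X = 35/3 (X = -⅓ + 12 = 35/3 ≈ 11.667)
k(s, Z) = ⅐ (k(s, Z) = 1/7 = ⅐)
O(d, p) = -16 + 172*p/7 (O(d, p) = 4*((⅐ + 6)*p - 4) = 4*(43*p/7 - 4) = 4*(-4 + 43*p/7) = -16 + 172*p/7)
-78*((3*6)*2 + O(4, X)) = -78*((3*6)*2 + (-16 + (172/7)*(35/3))) = -78*(18*2 + (-16 + 860/3)) = -78*(36 + 812/3) = -78*920/3 = -23920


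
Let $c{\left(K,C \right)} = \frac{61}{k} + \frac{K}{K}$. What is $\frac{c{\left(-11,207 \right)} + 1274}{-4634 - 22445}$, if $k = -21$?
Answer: $- \frac{26714}{568659} \approx -0.046977$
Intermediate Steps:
$c{\left(K,C \right)} = - \frac{40}{21}$ ($c{\left(K,C \right)} = \frac{61}{-21} + \frac{K}{K} = 61 \left(- \frac{1}{21}\right) + 1 = - \frac{61}{21} + 1 = - \frac{40}{21}$)
$\frac{c{\left(-11,207 \right)} + 1274}{-4634 - 22445} = \frac{- \frac{40}{21} + 1274}{-4634 - 22445} = \frac{26714}{21 \left(-27079\right)} = \frac{26714}{21} \left(- \frac{1}{27079}\right) = - \frac{26714}{568659}$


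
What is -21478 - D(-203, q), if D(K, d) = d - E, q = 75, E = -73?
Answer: -21626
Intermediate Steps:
D(K, d) = 73 + d (D(K, d) = d - 1*(-73) = d + 73 = 73 + d)
-21478 - D(-203, q) = -21478 - (73 + 75) = -21478 - 1*148 = -21478 - 148 = -21626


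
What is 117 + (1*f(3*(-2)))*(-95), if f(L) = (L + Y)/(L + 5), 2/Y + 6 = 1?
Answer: -491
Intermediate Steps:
Y = -⅖ (Y = 2/(-6 + 1) = 2/(-5) = 2*(-⅕) = -⅖ ≈ -0.40000)
f(L) = (-⅖ + L)/(5 + L) (f(L) = (L - ⅖)/(L + 5) = (-⅖ + L)/(5 + L))
117 + (1*f(3*(-2)))*(-95) = 117 + (1*((-⅖ + 3*(-2))/(5 + 3*(-2))))*(-95) = 117 + (1*((-⅖ - 6)/(5 - 6)))*(-95) = 117 + (1*(-32/5/(-1)))*(-95) = 117 + (1*(-1*(-32/5)))*(-95) = 117 + (1*(32/5))*(-95) = 117 + (32/5)*(-95) = 117 - 608 = -491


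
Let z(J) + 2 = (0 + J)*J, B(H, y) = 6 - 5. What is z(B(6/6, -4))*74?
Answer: -74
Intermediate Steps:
B(H, y) = 1
z(J) = -2 + J**2 (z(J) = -2 + (0 + J)*J = -2 + J*J = -2 + J**2)
z(B(6/6, -4))*74 = (-2 + 1**2)*74 = (-2 + 1)*74 = -1*74 = -74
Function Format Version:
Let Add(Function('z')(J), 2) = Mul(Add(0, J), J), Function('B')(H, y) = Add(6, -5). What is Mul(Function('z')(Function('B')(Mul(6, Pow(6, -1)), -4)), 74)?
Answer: -74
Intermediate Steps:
Function('B')(H, y) = 1
Function('z')(J) = Add(-2, Pow(J, 2)) (Function('z')(J) = Add(-2, Mul(Add(0, J), J)) = Add(-2, Mul(J, J)) = Add(-2, Pow(J, 2)))
Mul(Function('z')(Function('B')(Mul(6, Pow(6, -1)), -4)), 74) = Mul(Add(-2, Pow(1, 2)), 74) = Mul(Add(-2, 1), 74) = Mul(-1, 74) = -74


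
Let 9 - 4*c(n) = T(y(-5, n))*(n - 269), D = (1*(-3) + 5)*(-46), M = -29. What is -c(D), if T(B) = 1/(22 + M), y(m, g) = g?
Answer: 149/14 ≈ 10.643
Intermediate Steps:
T(B) = -⅐ (T(B) = 1/(22 - 29) = 1/(-7) = -⅐)
D = -92 (D = (-3 + 5)*(-46) = 2*(-46) = -92)
c(n) = -103/14 + n/28 (c(n) = 9/4 - (-1)*(n - 269)/28 = 9/4 - (-1)*(-269 + n)/28 = 9/4 - (269/7 - n/7)/4 = 9/4 + (-269/28 + n/28) = -103/14 + n/28)
-c(D) = -(-103/14 + (1/28)*(-92)) = -(-103/14 - 23/7) = -1*(-149/14) = 149/14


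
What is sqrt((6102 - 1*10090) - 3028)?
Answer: 2*I*sqrt(1754) ≈ 83.762*I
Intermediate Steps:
sqrt((6102 - 1*10090) - 3028) = sqrt((6102 - 10090) - 3028) = sqrt(-3988 - 3028) = sqrt(-7016) = 2*I*sqrt(1754)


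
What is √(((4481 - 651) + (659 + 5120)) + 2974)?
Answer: √12583 ≈ 112.17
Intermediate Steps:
√(((4481 - 651) + (659 + 5120)) + 2974) = √((3830 + 5779) + 2974) = √(9609 + 2974) = √12583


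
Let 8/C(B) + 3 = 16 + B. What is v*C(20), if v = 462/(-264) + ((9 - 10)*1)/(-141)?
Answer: -1966/4653 ≈ -0.42252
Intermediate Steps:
C(B) = 8/(13 + B) (C(B) = 8/(-3 + (16 + B)) = 8/(13 + B))
v = -983/564 (v = 462*(-1/264) - 1*1*(-1/141) = -7/4 - 1*(-1/141) = -7/4 + 1/141 = -983/564 ≈ -1.7429)
v*C(20) = -1966/(141*(13 + 20)) = -1966/(141*33) = -983/564*8/33 = -1966/4653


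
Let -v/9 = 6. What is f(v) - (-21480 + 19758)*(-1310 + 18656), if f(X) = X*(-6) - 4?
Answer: 29870132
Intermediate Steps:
v = -54 (v = -9*6 = -54)
f(X) = -4 - 6*X (f(X) = -6*X - 4 = -4 - 6*X)
f(v) - (-21480 + 19758)*(-1310 + 18656) = (-4 - 6*(-54)) - (-21480 + 19758)*(-1310 + 18656) = (-4 + 324) - (-1722)*17346 = 320 - 1*(-29869812) = 320 + 29869812 = 29870132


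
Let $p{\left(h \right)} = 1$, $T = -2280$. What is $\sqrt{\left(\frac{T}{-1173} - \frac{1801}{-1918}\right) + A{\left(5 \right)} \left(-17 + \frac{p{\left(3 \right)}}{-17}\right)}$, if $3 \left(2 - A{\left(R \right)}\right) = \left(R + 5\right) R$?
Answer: $\frac{\sqrt{1280999664522942}}{2249814} \approx 15.908$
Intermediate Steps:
$A{\left(R \right)} = 2 - \frac{R \left(5 + R\right)}{3}$ ($A{\left(R \right)} = 2 - \frac{\left(R + 5\right) R}{3} = 2 - \frac{\left(5 + R\right) R}{3} = 2 - \frac{R \left(5 + R\right)}{3}$)
$\sqrt{\left(\frac{T}{-1173} - \frac{1801}{-1918}\right) + A{\left(5 \right)} \left(-17 + \frac{p{\left(3 \right)}}{-17}\right)} = \sqrt{\left(- \frac{2280}{-1173} - \frac{1801}{-1918}\right) + \left(2 - \frac{25}{3} - \frac{5^{2}}{3}\right) \left(-17 + 1 \frac{1}{-17}\right)} = \sqrt{\left(\left(-2280\right) \left(- \frac{1}{1173}\right) - - \frac{1801}{1918}\right) + \left(2 - \frac{25}{3} - \frac{25}{3}\right) \left(-17 + 1 \left(- \frac{1}{17}\right)\right)} = \sqrt{\left(\frac{760}{391} + \frac{1801}{1918}\right) + \left(2 - \frac{25}{3} - \frac{25}{3}\right) \left(-17 - \frac{1}{17}\right)} = \sqrt{\frac{2161871}{749938} - - \frac{12760}{51}} = \sqrt{\frac{2161871}{749938} + \frac{12760}{51}} = \sqrt{\frac{569380253}{2249814}} = \frac{\sqrt{1280999664522942}}{2249814}$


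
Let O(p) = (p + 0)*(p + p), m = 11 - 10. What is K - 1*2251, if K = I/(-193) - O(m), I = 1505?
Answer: -436334/193 ≈ -2260.8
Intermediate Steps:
m = 1
O(p) = 2*p² (O(p) = p*(2*p) = 2*p²)
K = -1891/193 (K = 1505/(-193) - 2*1² = 1505*(-1/193) - 2 = -1505/193 - 1*2 = -1505/193 - 2 = -1891/193 ≈ -9.7979)
K - 1*2251 = -1891/193 - 1*2251 = -1891/193 - 2251 = -436334/193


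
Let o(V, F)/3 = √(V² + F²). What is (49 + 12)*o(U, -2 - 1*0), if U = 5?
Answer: 183*√29 ≈ 985.49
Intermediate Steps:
o(V, F) = 3*√(F² + V²) (o(V, F) = 3*√(V² + F²) = 3*√(F² + V²))
(49 + 12)*o(U, -2 - 1*0) = (49 + 12)*(3*√((-2 - 1*0)² + 5²)) = 61*(3*√((-2 + 0)² + 25)) = 61*(3*√((-2)² + 25)) = 61*(3*√(4 + 25)) = 61*(3*√29) = 183*√29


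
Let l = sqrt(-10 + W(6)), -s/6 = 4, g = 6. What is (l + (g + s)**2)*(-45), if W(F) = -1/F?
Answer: -14580 - 15*I*sqrt(366)/2 ≈ -14580.0 - 143.48*I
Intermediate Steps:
s = -24 (s = -6*4 = -24)
l = I*sqrt(366)/6 (l = sqrt(-10 - 1/6) = sqrt(-61/6) = I*sqrt(366)/6 ≈ 3.1885*I)
(l + (g + s)**2)*(-45) = (I*sqrt(366)/6 + (6 - 24)**2)*(-45) = (I*sqrt(366)/6 + (-18)**2)*(-45) = (I*sqrt(366)/6 + 324)*(-45) = (324 + I*sqrt(366)/6)*(-45) = -14580 - 15*I*sqrt(366)/2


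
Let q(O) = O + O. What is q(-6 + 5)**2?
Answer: 4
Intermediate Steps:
q(O) = 2*O
q(-6 + 5)**2 = (2*(-6 + 5))**2 = (2*(-1))**2 = (-2)**2 = 4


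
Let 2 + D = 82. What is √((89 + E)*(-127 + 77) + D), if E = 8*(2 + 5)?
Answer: I*√7170 ≈ 84.676*I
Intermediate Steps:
E = 56 (E = 8*7 = 56)
D = 80 (D = -2 + 82 = 80)
√((89 + E)*(-127 + 77) + D) = √((89 + 56)*(-127 + 77) + 80) = √(145*(-50) + 80) = √(-7250 + 80) = √(-7170) = I*√7170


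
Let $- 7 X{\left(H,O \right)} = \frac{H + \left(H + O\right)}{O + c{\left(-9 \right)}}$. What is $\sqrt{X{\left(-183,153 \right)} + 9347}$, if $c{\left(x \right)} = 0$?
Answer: $\frac{5 \sqrt{47651646}}{357} \approx 96.681$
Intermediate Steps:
$X{\left(H,O \right)} = - \frac{O + 2 H}{7 O}$ ($X{\left(H,O \right)} = - \frac{\left(H + \left(H + O\right)\right) \frac{1}{O + 0}}{7} = - \frac{\left(O + 2 H\right) \frac{1}{O}}{7} = - \frac{\frac{1}{O} \left(O + 2 H\right)}{7} = - \frac{O + 2 H}{7 O}$)
$\sqrt{X{\left(-183,153 \right)} + 9347} = \sqrt{\frac{\left(-1\right) 153 - -366}{7 \cdot 153} + 9347} = \sqrt{\frac{1}{7} \cdot \frac{1}{153} \left(-153 + 366\right) + 9347} = \sqrt{\frac{1}{7} \cdot \frac{1}{153} \cdot 213 + 9347} = \sqrt{\frac{71}{357} + 9347} = \sqrt{\frac{3336950}{357}} = \frac{5 \sqrt{47651646}}{357}$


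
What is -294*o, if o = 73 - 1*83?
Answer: 2940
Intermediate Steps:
o = -10 (o = 73 - 83 = -10)
-294*o = -294*(-10) = 2940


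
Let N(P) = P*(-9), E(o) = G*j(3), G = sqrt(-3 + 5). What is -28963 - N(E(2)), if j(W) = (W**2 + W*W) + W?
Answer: -28963 + 189*sqrt(2) ≈ -28696.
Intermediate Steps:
G = sqrt(2) ≈ 1.4142
j(W) = W + 2*W**2 (j(W) = (W**2 + W**2) + W = 2*W**2 + W = W + 2*W**2)
E(o) = 21*sqrt(2) (E(o) = sqrt(2)*(3*(1 + 2*3)) = sqrt(2)*(3*(1 + 6)) = sqrt(2)*(3*7) = sqrt(2)*21 = 21*sqrt(2))
N(P) = -9*P
-28963 - N(E(2)) = -28963 - (-9)*21*sqrt(2) = -28963 - (-189)*sqrt(2) = -28963 + 189*sqrt(2)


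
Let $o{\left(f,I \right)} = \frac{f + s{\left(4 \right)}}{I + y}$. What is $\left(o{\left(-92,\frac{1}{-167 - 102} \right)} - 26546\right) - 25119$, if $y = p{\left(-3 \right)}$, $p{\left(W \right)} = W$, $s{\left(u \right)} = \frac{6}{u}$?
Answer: $- \frac{83441951}{1616} \approx -51635.0$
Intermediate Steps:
$y = -3$
$o{\left(f,I \right)} = \frac{\frac{3}{2} + f}{-3 + I}$ ($o{\left(f,I \right)} = \frac{f + \frac{6}{4}}{I - 3} = \frac{f + 6 \cdot \frac{1}{4}}{-3 + I} = \frac{f + \frac{3}{2}}{-3 + I} = \frac{\frac{3}{2} + f}{-3 + I}$)
$\left(o{\left(-92,\frac{1}{-167 - 102} \right)} - 26546\right) - 25119 = \left(\frac{\frac{3}{2} - 92}{-3 + \frac{1}{-167 - 102}} - 26546\right) - 25119 = \left(\frac{1}{-3 + \frac{1}{-269}} \left(- \frac{181}{2}\right) - 26546\right) - 25119 = \left(\frac{1}{-3 - \frac{1}{269}} \left(- \frac{181}{2}\right) - 26546\right) - 25119 = \left(\frac{1}{- \frac{808}{269}} \left(- \frac{181}{2}\right) - 26546\right) - 25119 = \left(\left(- \frac{269}{808}\right) \left(- \frac{181}{2}\right) - 26546\right) - 25119 = \left(\frac{48689}{1616} - 26546\right) - 25119 = - \frac{42849647}{1616} - 25119 = - \frac{83441951}{1616}$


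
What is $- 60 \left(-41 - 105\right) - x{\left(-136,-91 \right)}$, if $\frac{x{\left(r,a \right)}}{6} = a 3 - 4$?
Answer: $10422$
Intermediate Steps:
$x{\left(r,a \right)} = -24 + 18 a$ ($x{\left(r,a \right)} = 6 \left(a 3 - 4\right) = 6 \left(3 a - 4\right) = 6 \left(-4 + 3 a\right) = -24 + 18 a$)
$- 60 \left(-41 - 105\right) - x{\left(-136,-91 \right)} = - 60 \left(-41 - 105\right) - \left(-24 + 18 \left(-91\right)\right) = \left(-60\right) \left(-146\right) - \left(-24 - 1638\right) = 8760 - -1662 = 8760 + 1662 = 10422$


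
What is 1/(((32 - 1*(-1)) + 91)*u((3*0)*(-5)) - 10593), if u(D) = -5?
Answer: -1/11213 ≈ -8.9182e-5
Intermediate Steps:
1/(((32 - 1*(-1)) + 91)*u((3*0)*(-5)) - 10593) = 1/(((32 - 1*(-1)) + 91)*(-5) - 10593) = 1/(((32 + 1) + 91)*(-5) - 10593) = 1/((33 + 91)*(-5) - 10593) = 1/(124*(-5) - 10593) = 1/(-620 - 10593) = 1/(-11213) = -1/11213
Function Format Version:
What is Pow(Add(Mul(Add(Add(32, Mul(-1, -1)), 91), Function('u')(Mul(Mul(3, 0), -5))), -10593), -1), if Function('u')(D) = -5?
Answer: Rational(-1, 11213) ≈ -8.9182e-5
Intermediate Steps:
Pow(Add(Mul(Add(Add(32, Mul(-1, -1)), 91), Function('u')(Mul(Mul(3, 0), -5))), -10593), -1) = Pow(Add(Mul(Add(Add(32, Mul(-1, -1)), 91), -5), -10593), -1) = Pow(Add(Mul(Add(Add(32, 1), 91), -5), -10593), -1) = Pow(Add(Mul(Add(33, 91), -5), -10593), -1) = Pow(Add(Mul(124, -5), -10593), -1) = Pow(Add(-620, -10593), -1) = Pow(-11213, -1) = Rational(-1, 11213)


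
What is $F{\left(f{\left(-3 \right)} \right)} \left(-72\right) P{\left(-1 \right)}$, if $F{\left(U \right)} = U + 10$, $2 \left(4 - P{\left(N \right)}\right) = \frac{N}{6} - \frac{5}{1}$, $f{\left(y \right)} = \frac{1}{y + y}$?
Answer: $-4661$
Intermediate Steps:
$f{\left(y \right)} = \frac{1}{2 y}$
$P{\left(N \right)} = \frac{13}{2} - \frac{N}{12}$ ($P{\left(N \right)} = 4 - \frac{\frac{N}{6} - \frac{5}{1}}{2} = 4 - \frac{N \frac{1}{6} - 5}{2} = 4 - \frac{\frac{N}{6} - 5}{2} = 4 - \frac{-5 + \frac{N}{6}}{2} = 4 - \left(- \frac{5}{2} + \frac{N}{12}\right) = \frac{13}{2} - \frac{N}{12}$)
$F{\left(U \right)} = 10 + U$
$F{\left(f{\left(-3 \right)} \right)} \left(-72\right) P{\left(-1 \right)} = \left(10 + \frac{1}{2 \left(-3\right)}\right) \left(-72\right) \left(\frac{13}{2} - - \frac{1}{12}\right) = \left(10 + \frac{1}{2} \left(- \frac{1}{3}\right)\right) \left(-72\right) \left(\frac{13}{2} + \frac{1}{12}\right) = \left(10 - \frac{1}{6}\right) \left(-72\right) \frac{79}{12} = \frac{59}{6} \left(-72\right) \frac{79}{12} = \left(-708\right) \frac{79}{12} = -4661$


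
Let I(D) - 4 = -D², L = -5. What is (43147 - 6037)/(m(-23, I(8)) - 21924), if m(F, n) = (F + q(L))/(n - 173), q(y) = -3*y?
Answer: -4323315/2554142 ≈ -1.6927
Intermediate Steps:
I(D) = 4 - D²
m(F, n) = (15 + F)/(-173 + n) (m(F, n) = (F - 3*(-5))/(n - 173) = (F + 15)/(-173 + n) = (15 + F)/(-173 + n))
(43147 - 6037)/(m(-23, I(8)) - 21924) = (43147 - 6037)/((15 - 23)/(-173 + (4 - 1*8²)) - 21924) = 37110/(-8/(-173 + (4 - 1*64)) - 21924) = 37110/(-8/(-173 + (4 - 64)) - 21924) = 37110/(-8/(-173 - 60) - 21924) = 37110/(-8/(-233) - 21924) = 37110/(-1/233*(-8) - 21924) = 37110/(8/233 - 21924) = 37110/(-5108284/233) = 37110*(-233/5108284) = -4323315/2554142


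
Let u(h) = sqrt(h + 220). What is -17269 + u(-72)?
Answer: -17269 + 2*sqrt(37) ≈ -17257.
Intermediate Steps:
u(h) = sqrt(220 + h)
-17269 + u(-72) = -17269 + sqrt(220 - 72) = -17269 + sqrt(148) = -17269 + 2*sqrt(37)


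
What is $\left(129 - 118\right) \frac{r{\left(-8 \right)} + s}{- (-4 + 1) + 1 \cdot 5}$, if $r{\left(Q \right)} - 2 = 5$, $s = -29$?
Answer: $- \frac{121}{4} \approx -30.25$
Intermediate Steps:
$r{\left(Q \right)} = 7$ ($r{\left(Q \right)} = 2 + 5 = 7$)
$\left(129 - 118\right) \frac{r{\left(-8 \right)} + s}{- (-4 + 1) + 1 \cdot 5} = \left(129 - 118\right) \frac{7 - 29}{- (-4 + 1) + 1 \cdot 5} = 11 \left(- \frac{22}{\left(-1\right) \left(-3\right) + 5}\right) = 11 \left(- \frac{22}{3 + 5}\right) = 11 \left(- \frac{22}{8}\right) = 11 \left(\left(-22\right) \frac{1}{8}\right) = 11 \left(- \frac{11}{4}\right) = - \frac{121}{4}$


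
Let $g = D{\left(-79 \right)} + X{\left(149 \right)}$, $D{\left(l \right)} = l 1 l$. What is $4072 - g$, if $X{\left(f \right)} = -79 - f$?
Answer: $-1941$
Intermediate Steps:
$D{\left(l \right)} = l^{2}$ ($D{\left(l \right)} = l l = l^{2}$)
$g = 6013$ ($g = \left(-79\right)^{2} - 228 = 6241 - 228 = 6013$)
$4072 - g = 4072 - 6013 = -1941$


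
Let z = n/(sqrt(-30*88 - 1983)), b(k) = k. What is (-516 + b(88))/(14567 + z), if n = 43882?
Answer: -28822907148/982914621571 - 18781496*I*sqrt(4623)/982914621571 ≈ -0.029324 - 0.0012992*I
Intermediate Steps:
z = -43882*I*sqrt(4623)/4623 (z = 43882/(sqrt(-30*88 - 1983)) = 43882/(sqrt(-2640 - 1983)) = 43882/(sqrt(-4623)) = 43882/((I*sqrt(4623))) = 43882*(-I*sqrt(4623)/4623) = -43882*I*sqrt(4623)/4623 ≈ -645.39*I)
(-516 + b(88))/(14567 + z) = (-516 + 88)/(14567 - 43882*I*sqrt(4623)/4623) = -428/(14567 - 43882*I*sqrt(4623)/4623)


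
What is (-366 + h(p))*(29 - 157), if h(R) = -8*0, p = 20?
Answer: 46848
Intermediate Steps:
h(R) = 0
(-366 + h(p))*(29 - 157) = (-366 + 0)*(29 - 157) = -366*(-128) = 46848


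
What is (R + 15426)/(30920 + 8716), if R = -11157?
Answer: 1423/13212 ≈ 0.10771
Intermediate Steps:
(R + 15426)/(30920 + 8716) = (-11157 + 15426)/(30920 + 8716) = 4269/39636 = 4269*(1/39636) = 1423/13212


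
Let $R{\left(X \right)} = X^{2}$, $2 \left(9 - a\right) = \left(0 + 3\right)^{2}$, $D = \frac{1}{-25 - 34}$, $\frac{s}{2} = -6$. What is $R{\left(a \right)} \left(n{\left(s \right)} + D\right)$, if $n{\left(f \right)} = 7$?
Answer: $\frac{8343}{59} \approx 141.41$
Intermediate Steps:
$s = -12$ ($s = 2 \left(-6\right) = -12$)
$D = - \frac{1}{59}$ ($D = \frac{1}{-59} = - \frac{1}{59} \approx -0.016949$)
$a = \frac{9}{2}$ ($a = 9 - \frac{\left(0 + 3\right)^{2}}{2} = 9 - \frac{3^{2}}{2} = 9 - \frac{9}{2} = \frac{9}{2} \approx 4.5$)
$R{\left(a \right)} \left(n{\left(s \right)} + D\right) = \left(\frac{9}{2}\right)^{2} \left(7 - \frac{1}{59}\right) = \frac{81}{4} \cdot \frac{412}{59} = \frac{8343}{59}$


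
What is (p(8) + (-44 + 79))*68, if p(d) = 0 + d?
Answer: 2924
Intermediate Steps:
p(d) = d
(p(8) + (-44 + 79))*68 = (8 + (-44 + 79))*68 = (8 + 35)*68 = 43*68 = 2924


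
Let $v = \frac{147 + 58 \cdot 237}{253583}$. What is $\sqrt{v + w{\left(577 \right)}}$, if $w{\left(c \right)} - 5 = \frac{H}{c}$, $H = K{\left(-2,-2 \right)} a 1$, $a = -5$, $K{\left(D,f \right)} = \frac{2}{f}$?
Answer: $\frac{7 \sqrt{18283408830349}}{13301581} \approx 2.2502$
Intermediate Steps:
$H = 5$ ($H = \frac{2}{-2} \left(-5\right) 1 = 2 \left(- \frac{1}{2}\right) \left(-5\right) 1 = \left(-1\right) \left(-5\right) 1 = 5 \cdot 1 = 5$)
$w{\left(c \right)} = 5 + \frac{5}{c}$
$v = \frac{1263}{23053}$ ($v = \left(147 + 13746\right) \frac{1}{253583} = 13893 \cdot \frac{1}{253583} = \frac{1263}{23053} \approx 0.054787$)
$\sqrt{v + w{\left(577 \right)}} = \sqrt{\frac{1263}{23053} + \left(5 + \frac{5}{577}\right)} = \sqrt{\frac{1263}{23053} + \frac{2890}{577}} = \sqrt{\frac{67351921}{13301581}} = \frac{7 \sqrt{18283408830349}}{13301581}$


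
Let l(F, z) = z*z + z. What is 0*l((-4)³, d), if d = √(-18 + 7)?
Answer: 0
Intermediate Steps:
d = I*√11 (d = √(-11) = I*√11 ≈ 3.3166*I)
l(F, z) = z + z² (l(F, z) = z² + z = z + z²)
0*l((-4)³, d) = 0*((I*√11)*(1 + I*√11)) = 0*(I*√11*(1 + I*√11)) = 0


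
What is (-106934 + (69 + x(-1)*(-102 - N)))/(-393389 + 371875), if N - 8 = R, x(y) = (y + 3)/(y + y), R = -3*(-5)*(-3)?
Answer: 53400/10757 ≈ 4.9642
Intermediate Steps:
R = -45 (R = 15*(-3) = -45)
x(y) = (3 + y)/(2*y) (x(y) = (3 + y)/((2*y)) = (3 + y)*(1/(2*y)) = (3 + y)/(2*y))
N = -37 (N = 8 - 45 = -37)
(-106934 + (69 + x(-1)*(-102 - N)))/(-393389 + 371875) = (-106934 + (69 + ((½)*(3 - 1)/(-1))*(-102 - 1*(-37))))/(-393389 + 371875) = (-106934 + (69 + ((½)*(-1)*2)*(-102 + 37)))/(-21514) = (-106934 + (69 - 1*(-65)))*(-1/21514) = (-106934 + (69 + 65))*(-1/21514) = (-106934 + 134)*(-1/21514) = -106800*(-1/21514) = 53400/10757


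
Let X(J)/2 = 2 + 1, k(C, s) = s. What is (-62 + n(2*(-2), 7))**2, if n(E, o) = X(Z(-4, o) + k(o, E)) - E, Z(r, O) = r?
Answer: 2704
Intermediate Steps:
X(J) = 6 (X(J) = 2*(2 + 1) = 2*3 = 6)
n(E, o) = 6 - E
(-62 + n(2*(-2), 7))**2 = (-62 + (6 - 2*(-2)))**2 = (-62 + (6 - 1*(-4)))**2 = (-62 + (6 + 4))**2 = (-62 + 10)**2 = (-52)**2 = 2704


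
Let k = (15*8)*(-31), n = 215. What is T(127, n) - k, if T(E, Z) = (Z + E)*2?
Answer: 4404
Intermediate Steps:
T(E, Z) = 2*E + 2*Z (T(E, Z) = (E + Z)*2 = 2*E + 2*Z)
k = -3720 (k = 120*(-31) = -3720)
T(127, n) - k = (2*127 + 2*215) - 1*(-3720) = (254 + 430) + 3720 = 684 + 3720 = 4404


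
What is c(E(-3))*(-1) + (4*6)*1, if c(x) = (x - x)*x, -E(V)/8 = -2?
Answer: 24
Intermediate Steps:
E(V) = 16 (E(V) = -8*(-2) = 16)
c(x) = 0 (c(x) = 0*x = 0)
c(E(-3))*(-1) + (4*6)*1 = 0*(-1) + (4*6)*1 = 0 + 24*1 = 0 + 24 = 24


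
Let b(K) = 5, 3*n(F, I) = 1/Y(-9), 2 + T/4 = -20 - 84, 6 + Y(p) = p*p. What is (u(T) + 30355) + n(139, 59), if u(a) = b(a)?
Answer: 6831001/225 ≈ 30360.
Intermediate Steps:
Y(p) = -6 + p² (Y(p) = -6 + p*p = -6 + p²)
T = -424 (T = -8 + 4*(-20 - 84) = -8 + 4*(-104) = -8 - 416 = -424)
n(F, I) = 1/225 (n(F, I) = 1/(3*(-6 + (-9)²)) = 1/(3*(-6 + 81)) = (⅓)/75 = (⅓)*(1/75) = 1/225)
u(a) = 5
(u(T) + 30355) + n(139, 59) = (5 + 30355) + 1/225 = 30360 + 1/225 = 6831001/225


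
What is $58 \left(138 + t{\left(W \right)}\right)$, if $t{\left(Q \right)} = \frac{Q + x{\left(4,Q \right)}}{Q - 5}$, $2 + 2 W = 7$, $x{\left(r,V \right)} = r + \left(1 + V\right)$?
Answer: $7772$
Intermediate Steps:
$x{\left(r,V \right)} = 1 + V + r$
$W = \frac{5}{2}$ ($W = -1 + \frac{1}{2} \cdot 7 = -1 + \frac{7}{2} = \frac{5}{2} \approx 2.5$)
$t{\left(Q \right)} = \frac{5 + 2 Q}{-5 + Q}$ ($t{\left(Q \right)} = \frac{Q + \left(1 + Q + 4\right)}{Q - 5} = \frac{Q + \left(5 + Q\right)}{-5 + Q} = \frac{5 + 2 Q}{-5 + Q}$)
$58 \left(138 + t{\left(W \right)}\right) = 58 \left(138 + \frac{5 + 2 \cdot \frac{5}{2}}{-5 + \frac{5}{2}}\right) = 58 \left(138 + \frac{5 + 5}{- \frac{5}{2}}\right) = 58 \left(138 - 4\right) = 58 \cdot 134 = 7772$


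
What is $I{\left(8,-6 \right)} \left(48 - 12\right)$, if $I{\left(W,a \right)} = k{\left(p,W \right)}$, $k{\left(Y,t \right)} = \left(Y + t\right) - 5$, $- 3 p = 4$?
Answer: $60$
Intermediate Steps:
$p = - \frac{4}{3}$ ($p = \left(- \frac{1}{3}\right) 4 = - \frac{4}{3} \approx -1.3333$)
$k{\left(Y,t \right)} = -5 + Y + t$
$I{\left(W,a \right)} = - \frac{19}{3} + W$ ($I{\left(W,a \right)} = -5 - \frac{4}{3} + W = - \frac{19}{3} + W$)
$I{\left(8,-6 \right)} \left(48 - 12\right) = \left(- \frac{19}{3} + 8\right) \left(48 - 12\right) = \frac{5 \left(48 - 12\right)}{3} = \frac{5}{3} \cdot 36 = 60$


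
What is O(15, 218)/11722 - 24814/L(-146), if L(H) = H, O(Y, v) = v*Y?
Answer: 72836782/427853 ≈ 170.24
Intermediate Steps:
O(Y, v) = Y*v
O(15, 218)/11722 - 24814/L(-146) = (15*218)/11722 - 24814/(-146) = 3270*(1/11722) - 24814*(-1/146) = 1635/5861 + 12407/73 = 72836782/427853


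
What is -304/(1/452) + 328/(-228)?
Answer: -7832338/57 ≈ -1.3741e+5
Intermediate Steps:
-304/(1/452) + 328/(-228) = -304/1/452 + 328*(-1/228) = -304*452 - 82/57 = -137408 - 82/57 = -7832338/57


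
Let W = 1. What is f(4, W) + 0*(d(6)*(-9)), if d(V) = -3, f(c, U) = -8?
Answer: -8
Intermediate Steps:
f(4, W) + 0*(d(6)*(-9)) = -8 + 0*(-3*(-9)) = -8 + 0*27 = -8 + 0 = -8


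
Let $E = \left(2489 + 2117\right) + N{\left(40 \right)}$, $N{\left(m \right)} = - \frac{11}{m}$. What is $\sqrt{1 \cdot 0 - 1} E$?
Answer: $\frac{184229 i}{40} \approx 4605.7 i$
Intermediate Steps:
$E = \frac{184229}{40}$ ($E = \left(2489 + 2117\right) - \frac{11}{40} = 4606 - \frac{11}{40} = \frac{184229}{40} \approx 4605.7$)
$\sqrt{1 \cdot 0 - 1} E = \sqrt{1 \cdot 0 - 1} \cdot \frac{184229}{40} = \sqrt{0 + \left(-1 + 0\right)} \frac{184229}{40} = \sqrt{0 - 1} \cdot \frac{184229}{40} = \sqrt{-1} \cdot \frac{184229}{40} = i \frac{184229}{40} = \frac{184229 i}{40}$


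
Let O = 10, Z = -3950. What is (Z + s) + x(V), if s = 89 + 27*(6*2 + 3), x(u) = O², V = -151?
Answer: -3356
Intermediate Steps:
x(u) = 100 (x(u) = 10² = 100)
s = 494 (s = 89 + 27*(12 + 3) = 89 + 27*15 = 89 + 405 = 494)
(Z + s) + x(V) = (-3950 + 494) + 100 = -3456 + 100 = -3356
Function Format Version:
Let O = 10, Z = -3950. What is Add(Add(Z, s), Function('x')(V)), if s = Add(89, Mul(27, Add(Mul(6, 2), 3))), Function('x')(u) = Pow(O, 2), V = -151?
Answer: -3356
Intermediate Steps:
Function('x')(u) = 100 (Function('x')(u) = Pow(10, 2) = 100)
s = 494 (s = Add(89, Mul(27, Add(12, 3))) = Add(89, Mul(27, 15)) = Add(89, 405) = 494)
Add(Add(Z, s), Function('x')(V)) = Add(Add(-3950, 494), 100) = Add(-3456, 100) = -3356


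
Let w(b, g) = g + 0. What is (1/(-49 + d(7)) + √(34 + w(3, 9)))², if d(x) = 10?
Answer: 65404/1521 - 2*√43/39 ≈ 42.664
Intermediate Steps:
w(b, g) = g
(1/(-49 + d(7)) + √(34 + w(3, 9)))² = (1/(-49 + 10) + √(34 + 9))² = (1/(-39) + √43)² = (-1/39 + √43)²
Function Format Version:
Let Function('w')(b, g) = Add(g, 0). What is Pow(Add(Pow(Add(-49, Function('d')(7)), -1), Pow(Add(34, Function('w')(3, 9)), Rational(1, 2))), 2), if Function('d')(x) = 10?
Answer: Add(Rational(65404, 1521), Mul(Rational(-2, 39), Pow(43, Rational(1, 2)))) ≈ 42.664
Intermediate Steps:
Function('w')(b, g) = g
Pow(Add(Pow(Add(-49, Function('d')(7)), -1), Pow(Add(34, Function('w')(3, 9)), Rational(1, 2))), 2) = Pow(Add(Pow(Add(-49, 10), -1), Pow(Add(34, 9), Rational(1, 2))), 2) = Pow(Add(Pow(-39, -1), Pow(43, Rational(1, 2))), 2) = Pow(Add(Rational(-1, 39), Pow(43, Rational(1, 2))), 2)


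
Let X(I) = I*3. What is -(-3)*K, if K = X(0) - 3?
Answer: -9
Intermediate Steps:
X(I) = 3*I
K = -3 (K = 3*0 - 3 = 0 - 3 = -3)
-(-3)*K = -(-3)*(-3) = -1*9 = -9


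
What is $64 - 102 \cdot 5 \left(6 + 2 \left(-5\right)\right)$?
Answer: $2104$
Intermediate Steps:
$64 - 102 \cdot 5 \left(6 + 2 \left(-5\right)\right) = 64 - 102 \cdot 5 \left(6 - 10\right) = 64 - 102 \cdot 5 \left(-4\right) = 64 - -2040 = 64 + 2040 = 2104$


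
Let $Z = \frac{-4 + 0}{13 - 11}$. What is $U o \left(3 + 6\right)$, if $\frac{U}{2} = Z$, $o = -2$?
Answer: $72$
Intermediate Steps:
$Z = -2$ ($Z = - \frac{4}{2} = \left(-4\right) \frac{1}{2} = -2$)
$U = -4$ ($U = 2 \left(-2\right) = -4$)
$U o \left(3 + 6\right) = - 4 \left(- 2 \left(3 + 6\right)\right) = - 4 \left(\left(-2\right) 9\right) = \left(-4\right) \left(-18\right) = 72$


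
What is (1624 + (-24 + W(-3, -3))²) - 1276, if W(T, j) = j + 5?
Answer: 832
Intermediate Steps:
W(T, j) = 5 + j
(1624 + (-24 + W(-3, -3))²) - 1276 = (1624 + (-24 + (5 - 3))²) - 1276 = (1624 + (-24 + 2)²) - 1276 = (1624 + (-22)²) - 1276 = (1624 + 484) - 1276 = 2108 - 1276 = 832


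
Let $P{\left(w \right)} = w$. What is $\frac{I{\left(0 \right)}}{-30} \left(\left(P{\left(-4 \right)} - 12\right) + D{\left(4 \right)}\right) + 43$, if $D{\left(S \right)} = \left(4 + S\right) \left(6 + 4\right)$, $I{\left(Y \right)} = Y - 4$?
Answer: $\frac{773}{15} \approx 51.533$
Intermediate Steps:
$I{\left(Y \right)} = -4 + Y$
$D{\left(S \right)} = 40 + 10 S$ ($D{\left(S \right)} = \left(4 + S\right) 10 = 40 + 10 S$)
$\frac{I{\left(0 \right)}}{-30} \left(\left(P{\left(-4 \right)} - 12\right) + D{\left(4 \right)}\right) + 43 = \frac{-4 + 0}{-30} \left(\left(-4 - 12\right) + \left(40 + 10 \cdot 4\right)\right) + 43 = \left(-4\right) \left(- \frac{1}{30}\right) \left(-16 + \left(40 + 40\right)\right) + 43 = \frac{2 \left(-16 + 80\right)}{15} + 43 = \frac{2}{15} \cdot 64 + 43 = \frac{128}{15} + 43 = \frac{773}{15}$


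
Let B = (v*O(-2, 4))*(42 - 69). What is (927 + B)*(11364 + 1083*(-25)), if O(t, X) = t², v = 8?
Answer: -989793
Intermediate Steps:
B = -864 (B = (8*(-2)²)*(42 - 69) = (8*4)*(-27) = 32*(-27) = -864)
(927 + B)*(11364 + 1083*(-25)) = (927 - 864)*(11364 + 1083*(-25)) = 63*(11364 - 27075) = 63*(-15711) = -989793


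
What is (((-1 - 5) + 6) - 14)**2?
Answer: 196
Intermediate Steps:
(((-1 - 5) + 6) - 14)**2 = ((-6 + 6) - 14)**2 = (0 - 14)**2 = (-14)**2 = 196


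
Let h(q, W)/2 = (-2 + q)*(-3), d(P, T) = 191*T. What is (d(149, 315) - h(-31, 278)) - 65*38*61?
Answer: -90703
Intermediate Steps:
h(q, W) = 12 - 6*q (h(q, W) = 2*((-2 + q)*(-3)) = 2*(6 - 3*q) = 12 - 6*q)
(d(149, 315) - h(-31, 278)) - 65*38*61 = (191*315 - (12 - 6*(-31))) - 65*38*61 = (60165 - (12 + 186)) - 2470*61 = (60165 - 1*198) - 1*150670 = (60165 - 198) - 150670 = 59967 - 150670 = -90703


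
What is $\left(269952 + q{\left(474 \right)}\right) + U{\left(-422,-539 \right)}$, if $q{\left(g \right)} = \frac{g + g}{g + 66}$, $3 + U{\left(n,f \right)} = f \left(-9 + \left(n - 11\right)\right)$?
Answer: $\frac{22868494}{45} \approx 5.0819 \cdot 10^{5}$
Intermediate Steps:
$U{\left(n,f \right)} = -3 + f \left(-20 + n\right)$ ($U{\left(n,f \right)} = -3 + f \left(-9 + \left(n - 11\right)\right) = -3 + f \left(-9 + \left(-11 + n\right)\right) = -3 + f \left(-20 + n\right)$)
$q{\left(g \right)} = \frac{2 g}{66 + g}$
$\left(269952 + q{\left(474 \right)}\right) + U{\left(-422,-539 \right)} = \left(269952 + 2 \cdot 474 \frac{1}{66 + 474}\right) - -238235 = \left(269952 + 2 \cdot 474 \cdot \frac{1}{540}\right) + \left(-3 + 10780 + 227458\right) = \left(269952 + 2 \cdot 474 \cdot \frac{1}{540}\right) + 238235 = \left(269952 + \frac{79}{45}\right) + 238235 = \frac{12147919}{45} + 238235 = \frac{22868494}{45}$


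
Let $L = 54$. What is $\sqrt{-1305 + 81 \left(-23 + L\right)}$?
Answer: $3 \sqrt{134} \approx 34.728$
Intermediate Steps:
$\sqrt{-1305 + 81 \left(-23 + L\right)} = \sqrt{-1305 + 81 \left(-23 + 54\right)} = \sqrt{-1305 + 81 \cdot 31} = \sqrt{-1305 + 2511} = \sqrt{1206} = 3 \sqrt{134}$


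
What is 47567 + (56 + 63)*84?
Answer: 57563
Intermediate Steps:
47567 + (56 + 63)*84 = 47567 + 119*84 = 47567 + 9996 = 57563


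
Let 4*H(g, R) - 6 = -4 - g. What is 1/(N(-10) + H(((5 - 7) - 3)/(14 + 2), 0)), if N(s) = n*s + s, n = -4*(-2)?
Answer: -64/5723 ≈ -0.011183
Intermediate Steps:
n = 8
H(g, R) = 1/2 - g/4 (H(g, R) = 3/2 + (-4 - g)/4 = 3/2 + (-1 - g/4) = 1/2 - g/4)
N(s) = 9*s (N(s) = 8*s + s = 9*s)
1/(N(-10) + H(((5 - 7) - 3)/(14 + 2), 0)) = 1/(9*(-10) + (1/2 - ((5 - 7) - 3)/(4*(14 + 2)))) = 1/(-90 + (1/2 - (-2 - 3)/(4*16))) = 1/(-90 + (1/2 - (-5)/(4*16))) = 1/(-90 + (1/2 - 1/4*(-5/16))) = 1/(-90 + (1/2 + 5/64)) = 1/(-90 + 37/64) = 1/(-5723/64) = -64/5723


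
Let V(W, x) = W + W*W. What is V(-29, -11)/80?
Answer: 203/20 ≈ 10.150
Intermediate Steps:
V(W, x) = W + W²
V(-29, -11)/80 = -29*(1 - 29)/80 = -29*(-28)*(1/80) = 812*(1/80) = 203/20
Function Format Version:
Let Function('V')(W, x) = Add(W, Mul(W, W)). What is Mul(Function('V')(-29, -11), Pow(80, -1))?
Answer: Rational(203, 20) ≈ 10.150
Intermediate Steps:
Function('V')(W, x) = Add(W, Pow(W, 2))
Mul(Function('V')(-29, -11), Pow(80, -1)) = Mul(Mul(-29, Add(1, -29)), Pow(80, -1)) = Mul(Mul(-29, -28), Rational(1, 80)) = Mul(812, Rational(1, 80)) = Rational(203, 20)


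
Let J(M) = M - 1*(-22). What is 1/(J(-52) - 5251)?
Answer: -1/5281 ≈ -0.00018936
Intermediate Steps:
J(M) = 22 + M (J(M) = M + 22 = 22 + M)
1/(J(-52) - 5251) = 1/((22 - 52) - 5251) = 1/(-30 - 5251) = 1/(-5281) = -1/5281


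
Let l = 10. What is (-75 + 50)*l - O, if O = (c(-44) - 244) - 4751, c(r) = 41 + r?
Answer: 4748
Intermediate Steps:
O = -4998 (O = ((41 - 44) - 244) - 4751 = (-3 - 244) - 4751 = -247 - 4751 = -4998)
(-75 + 50)*l - O = (-75 + 50)*10 - 1*(-4998) = -25*10 + 4998 = -250 + 4998 = 4748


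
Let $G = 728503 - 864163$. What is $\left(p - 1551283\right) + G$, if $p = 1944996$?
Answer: $258053$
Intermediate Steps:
$G = -135660$ ($G = 728503 - 864163 = -135660$)
$\left(p - 1551283\right) + G = \left(1944996 - 1551283\right) - 135660 = 393713 - 135660 = 258053$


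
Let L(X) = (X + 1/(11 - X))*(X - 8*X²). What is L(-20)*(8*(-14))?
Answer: -223236160/31 ≈ -7.2012e+6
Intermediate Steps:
L(-20)*(8*(-14)) = (-20*(-1 - 8*(-20)³ - 3*(-20) + 89*(-20)²)/(-11 - 20))*(8*(-14)) = -20*(-1 - 8*(-8000) + 60 + 89*400)/(-31)*(-112) = -20*(-1/31)*(-1 + 64000 + 60 + 35600)*(-112) = -20*(-1/31)*99659*(-112) = (1993180/31)*(-112) = -223236160/31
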